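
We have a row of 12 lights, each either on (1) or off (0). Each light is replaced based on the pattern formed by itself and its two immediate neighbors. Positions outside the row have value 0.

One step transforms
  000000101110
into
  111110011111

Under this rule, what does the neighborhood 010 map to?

At position 6 the neighborhood is 010; the next row has 0 there.

0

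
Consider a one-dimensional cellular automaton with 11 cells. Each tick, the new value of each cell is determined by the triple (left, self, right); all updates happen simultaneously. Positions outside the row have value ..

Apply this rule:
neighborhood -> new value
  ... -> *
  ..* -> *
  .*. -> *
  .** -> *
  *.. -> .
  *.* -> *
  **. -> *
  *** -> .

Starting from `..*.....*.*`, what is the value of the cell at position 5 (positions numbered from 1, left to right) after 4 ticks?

*

***.*******
*.***.....*
***.*.*****
*.*****...*
position 5 holds *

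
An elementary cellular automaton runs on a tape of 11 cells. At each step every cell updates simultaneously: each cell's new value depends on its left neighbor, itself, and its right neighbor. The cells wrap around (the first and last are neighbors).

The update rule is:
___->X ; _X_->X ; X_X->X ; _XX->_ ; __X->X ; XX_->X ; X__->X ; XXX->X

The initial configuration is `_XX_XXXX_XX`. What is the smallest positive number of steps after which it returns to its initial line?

11

X_XX_XXXX_X
XX_XX_XXXX_
_XX_XX_XXXX
X_XX_XX_XXX
XX_XX_XX_XX
XXX_XX_XX_X
XXXX_XX_XX_
_XXXX_XX_XX
X_XXXX_XX_X
XX_XXXX_XX_
_XX_XXXX_XX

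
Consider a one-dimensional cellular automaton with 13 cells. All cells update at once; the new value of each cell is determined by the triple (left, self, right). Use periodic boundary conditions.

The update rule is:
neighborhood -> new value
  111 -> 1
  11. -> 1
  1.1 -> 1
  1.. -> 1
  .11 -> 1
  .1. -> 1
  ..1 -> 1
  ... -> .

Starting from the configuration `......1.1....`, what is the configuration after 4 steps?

..11111111111

.....11111...
....1111111..
...111111111.
..11111111111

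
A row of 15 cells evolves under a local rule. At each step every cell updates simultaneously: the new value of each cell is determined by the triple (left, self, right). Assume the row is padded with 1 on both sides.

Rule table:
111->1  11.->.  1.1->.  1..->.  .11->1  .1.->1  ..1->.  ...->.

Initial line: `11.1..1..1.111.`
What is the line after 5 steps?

...1..1..1.1...

1..1..1..1.11..
...1..1..1.1...
...1..1..1.1...  (fixed point — unchanged through step 5)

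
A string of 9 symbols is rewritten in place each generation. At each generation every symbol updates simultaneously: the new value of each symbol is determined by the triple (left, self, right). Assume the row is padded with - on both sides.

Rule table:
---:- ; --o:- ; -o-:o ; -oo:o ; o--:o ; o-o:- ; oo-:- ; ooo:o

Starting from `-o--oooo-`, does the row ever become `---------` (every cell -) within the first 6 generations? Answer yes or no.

no

generation 1: -oo-ooo-o
generation 2: -o--oo--o
generation 3: -oo-o-o-o
generation 4: -o--o-o-o
generation 5: -oo-o-o-o  (repeats generation 3; period 2)
generation 6: -o--o-o-o
generation 6 is -o--o-o-o, still not uniform -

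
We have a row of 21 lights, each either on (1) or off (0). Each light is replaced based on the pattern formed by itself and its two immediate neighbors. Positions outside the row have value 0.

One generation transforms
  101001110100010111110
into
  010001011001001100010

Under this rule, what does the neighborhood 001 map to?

0

At position 4 the neighborhood is 001; the next row has 0 there.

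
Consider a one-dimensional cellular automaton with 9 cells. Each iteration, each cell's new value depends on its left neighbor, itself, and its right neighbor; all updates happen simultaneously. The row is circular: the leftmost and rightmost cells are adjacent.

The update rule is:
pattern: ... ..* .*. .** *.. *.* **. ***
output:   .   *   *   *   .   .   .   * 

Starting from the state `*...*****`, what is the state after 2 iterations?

..******.

iteration 1: ...******
iteration 2: ..******.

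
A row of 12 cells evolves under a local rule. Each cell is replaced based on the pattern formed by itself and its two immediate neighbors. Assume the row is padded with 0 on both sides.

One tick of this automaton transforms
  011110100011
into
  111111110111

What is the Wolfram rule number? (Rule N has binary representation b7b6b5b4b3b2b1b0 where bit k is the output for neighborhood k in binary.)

254

position 2: 111 → 1  (bit 7 = 1)
position 4: 110 → 1  (bit 6 = 1)
position 5: 101 → 1  (bit 5 = 1)
position 7: 100 → 1  (bit 4 = 1)
position 1: 011 → 1  (bit 3 = 1)
position 6: 010 → 1  (bit 2 = 1)
position 0: 001 → 1  (bit 1 = 1)
position 8: 000 → 0  (bit 0 = 0)
bits b7..b0 = 11111110 = 254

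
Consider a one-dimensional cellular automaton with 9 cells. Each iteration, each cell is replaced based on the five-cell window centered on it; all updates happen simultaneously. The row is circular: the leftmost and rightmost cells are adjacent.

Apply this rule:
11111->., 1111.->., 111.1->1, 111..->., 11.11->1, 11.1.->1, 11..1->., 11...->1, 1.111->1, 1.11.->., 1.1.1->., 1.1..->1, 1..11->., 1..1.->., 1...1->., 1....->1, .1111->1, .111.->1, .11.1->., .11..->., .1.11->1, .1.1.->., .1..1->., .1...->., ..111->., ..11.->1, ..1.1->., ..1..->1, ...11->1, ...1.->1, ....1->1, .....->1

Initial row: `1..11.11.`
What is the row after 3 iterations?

1..1.1..1
.....1..1
.11111..1

.11111..1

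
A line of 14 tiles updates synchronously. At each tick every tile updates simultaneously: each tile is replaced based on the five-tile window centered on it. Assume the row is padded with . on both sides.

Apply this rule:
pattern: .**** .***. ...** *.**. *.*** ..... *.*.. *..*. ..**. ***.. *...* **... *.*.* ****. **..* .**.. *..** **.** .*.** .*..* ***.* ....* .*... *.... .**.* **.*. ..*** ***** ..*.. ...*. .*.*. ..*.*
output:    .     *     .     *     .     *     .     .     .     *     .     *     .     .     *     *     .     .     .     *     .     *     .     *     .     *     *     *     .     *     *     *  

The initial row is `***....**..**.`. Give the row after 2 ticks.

*.**.**..**..*

******..**..**
*.**.**..**..*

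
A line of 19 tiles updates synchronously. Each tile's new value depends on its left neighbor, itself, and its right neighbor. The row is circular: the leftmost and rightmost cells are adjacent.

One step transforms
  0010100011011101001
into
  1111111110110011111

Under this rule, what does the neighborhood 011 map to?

1

At position 8 the neighborhood is 011; the next row has 1 there.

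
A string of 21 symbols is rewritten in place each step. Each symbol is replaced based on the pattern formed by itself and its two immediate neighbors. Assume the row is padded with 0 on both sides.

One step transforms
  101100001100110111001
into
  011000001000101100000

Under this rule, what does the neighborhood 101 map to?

1

At position 1 the neighborhood is 101; the next row has 1 there.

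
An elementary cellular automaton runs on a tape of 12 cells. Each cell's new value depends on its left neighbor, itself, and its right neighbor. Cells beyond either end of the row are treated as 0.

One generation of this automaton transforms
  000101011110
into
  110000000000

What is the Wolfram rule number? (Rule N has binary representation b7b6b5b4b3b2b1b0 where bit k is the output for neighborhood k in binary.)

1

position 8: 111 → 0  (bit 7 = 0)
position 10: 110 → 0  (bit 6 = 0)
position 4: 101 → 0  (bit 5 = 0)
position 11: 100 → 0  (bit 4 = 0)
position 7: 011 → 0  (bit 3 = 0)
position 3: 010 → 0  (bit 2 = 0)
position 2: 001 → 0  (bit 1 = 0)
position 0: 000 → 1  (bit 0 = 1)
bits b7..b0 = 00000001 = 1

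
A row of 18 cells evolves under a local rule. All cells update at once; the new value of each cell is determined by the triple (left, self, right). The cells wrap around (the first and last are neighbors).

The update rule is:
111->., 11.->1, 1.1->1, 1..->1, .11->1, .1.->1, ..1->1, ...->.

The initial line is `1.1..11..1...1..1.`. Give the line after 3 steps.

11111111111.111111
..........111.....
.........11.11....

.........11.11....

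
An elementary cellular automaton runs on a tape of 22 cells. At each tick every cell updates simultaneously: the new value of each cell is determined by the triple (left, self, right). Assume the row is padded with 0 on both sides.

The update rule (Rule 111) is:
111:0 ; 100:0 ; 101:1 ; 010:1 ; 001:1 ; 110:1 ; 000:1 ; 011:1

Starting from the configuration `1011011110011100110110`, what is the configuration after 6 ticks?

1111100001011111111110

1111110010110101111110
1000010111111111000010
1011111100000001011110
1110000101111111110010
1010111111000000010110
1111100001011111111110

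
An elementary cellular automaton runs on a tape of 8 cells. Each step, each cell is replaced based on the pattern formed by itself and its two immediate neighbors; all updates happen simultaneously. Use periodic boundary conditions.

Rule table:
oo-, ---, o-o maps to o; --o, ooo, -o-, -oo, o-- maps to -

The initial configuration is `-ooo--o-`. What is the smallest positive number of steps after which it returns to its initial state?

8

---o----
oo---ooo
-o-o----
--o--ooo
-------o
-ooooo--
-----o-o
-ooo--o-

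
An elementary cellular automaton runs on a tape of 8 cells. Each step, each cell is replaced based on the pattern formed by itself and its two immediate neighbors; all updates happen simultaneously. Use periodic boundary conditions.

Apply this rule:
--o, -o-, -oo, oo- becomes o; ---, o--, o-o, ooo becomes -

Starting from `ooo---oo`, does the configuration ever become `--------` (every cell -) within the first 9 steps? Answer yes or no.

--o--oo-
-oo-ooo-
ooo-o-o-
o-o-o-o-
o-o-o-o-  (fixed point — unchanged through step 9)
step 9 is o-o-o-o-, still not uniform -

no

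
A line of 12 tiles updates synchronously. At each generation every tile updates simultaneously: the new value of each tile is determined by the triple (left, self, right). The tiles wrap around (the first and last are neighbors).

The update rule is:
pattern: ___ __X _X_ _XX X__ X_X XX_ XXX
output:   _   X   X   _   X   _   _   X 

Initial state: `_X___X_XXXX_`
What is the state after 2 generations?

XX____XX____

XXX_XX__XX_X
XX____XX____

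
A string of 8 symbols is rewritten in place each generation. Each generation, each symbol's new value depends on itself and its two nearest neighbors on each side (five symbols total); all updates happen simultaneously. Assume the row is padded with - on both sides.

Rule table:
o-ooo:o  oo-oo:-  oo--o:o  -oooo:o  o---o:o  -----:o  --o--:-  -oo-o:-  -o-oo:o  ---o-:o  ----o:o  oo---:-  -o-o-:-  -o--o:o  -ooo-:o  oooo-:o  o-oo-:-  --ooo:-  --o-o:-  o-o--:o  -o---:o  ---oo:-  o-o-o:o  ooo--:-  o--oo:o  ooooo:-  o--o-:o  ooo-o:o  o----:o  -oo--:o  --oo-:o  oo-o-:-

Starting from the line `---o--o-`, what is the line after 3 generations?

-oo-ooo-

ooo-oo-o
-oo----o
-oo-ooo-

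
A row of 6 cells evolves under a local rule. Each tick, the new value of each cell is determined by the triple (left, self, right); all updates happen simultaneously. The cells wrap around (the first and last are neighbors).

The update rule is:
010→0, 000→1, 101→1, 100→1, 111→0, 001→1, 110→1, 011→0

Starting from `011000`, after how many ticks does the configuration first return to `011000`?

101111
110000
011111
100001
111110
000011
111101
000110
111011
001100
110111
011000

12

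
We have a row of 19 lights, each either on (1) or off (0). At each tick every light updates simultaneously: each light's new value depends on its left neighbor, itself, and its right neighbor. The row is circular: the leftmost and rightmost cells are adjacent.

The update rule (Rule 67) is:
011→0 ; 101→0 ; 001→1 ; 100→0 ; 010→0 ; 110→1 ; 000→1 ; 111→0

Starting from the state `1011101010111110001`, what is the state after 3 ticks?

1000100000000010110
0011001111111100010
1101010000000101100

1101010000000101100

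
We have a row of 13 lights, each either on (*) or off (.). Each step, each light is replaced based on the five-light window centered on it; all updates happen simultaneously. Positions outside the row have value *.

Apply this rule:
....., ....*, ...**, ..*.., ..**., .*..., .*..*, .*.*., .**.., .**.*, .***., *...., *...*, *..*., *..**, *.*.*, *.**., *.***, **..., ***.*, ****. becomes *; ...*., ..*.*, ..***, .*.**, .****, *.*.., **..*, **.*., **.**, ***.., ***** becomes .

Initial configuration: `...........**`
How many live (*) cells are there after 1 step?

11

***********..
count of *: 11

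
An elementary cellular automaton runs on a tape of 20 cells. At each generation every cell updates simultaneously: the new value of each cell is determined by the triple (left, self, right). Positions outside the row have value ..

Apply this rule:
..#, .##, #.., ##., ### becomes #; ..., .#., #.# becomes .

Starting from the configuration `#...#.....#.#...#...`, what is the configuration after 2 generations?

#.....#.#.#.#.....#.

.#.#.#...#...#.#.#..
#.....#.#.#.#.....#.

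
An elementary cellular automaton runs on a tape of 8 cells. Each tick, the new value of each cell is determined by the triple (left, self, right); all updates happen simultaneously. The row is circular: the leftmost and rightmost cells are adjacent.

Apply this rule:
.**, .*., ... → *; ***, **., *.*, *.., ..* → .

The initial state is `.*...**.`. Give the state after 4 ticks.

tick 1: .*.*.*..
tick 2: .*.*.*.*
tick 3: .*.*.*.*  (fixed point — unchanged through tick 4)

.*.*.*.*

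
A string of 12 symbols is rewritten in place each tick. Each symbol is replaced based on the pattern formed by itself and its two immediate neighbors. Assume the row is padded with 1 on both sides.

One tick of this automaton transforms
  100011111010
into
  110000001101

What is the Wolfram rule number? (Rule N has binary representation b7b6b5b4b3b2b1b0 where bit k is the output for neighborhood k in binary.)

112

position 5: 111 → 0  (bit 7 = 0)
position 0: 110 → 1  (bit 6 = 1)
position 9: 101 → 1  (bit 5 = 1)
position 1: 100 → 1  (bit 4 = 1)
position 4: 011 → 0  (bit 3 = 0)
position 10: 010 → 0  (bit 2 = 0)
position 3: 001 → 0  (bit 1 = 0)
position 2: 000 → 0  (bit 0 = 0)
bits b7..b0 = 01110000 = 112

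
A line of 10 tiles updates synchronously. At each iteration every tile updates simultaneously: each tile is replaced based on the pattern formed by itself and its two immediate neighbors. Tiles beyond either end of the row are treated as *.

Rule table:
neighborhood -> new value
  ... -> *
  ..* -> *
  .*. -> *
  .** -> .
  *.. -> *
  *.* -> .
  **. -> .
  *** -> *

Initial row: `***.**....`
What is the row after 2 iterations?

*.****.***

**....****
*.****.***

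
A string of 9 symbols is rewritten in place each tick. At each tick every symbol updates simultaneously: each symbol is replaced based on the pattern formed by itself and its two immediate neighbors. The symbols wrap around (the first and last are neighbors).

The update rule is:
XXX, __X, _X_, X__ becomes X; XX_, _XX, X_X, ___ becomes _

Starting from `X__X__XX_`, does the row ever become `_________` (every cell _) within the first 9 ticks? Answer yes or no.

XXXXXX___
_XXXX_X_X
__XX__X_X
XX__XXX_X
X_XX_X___
X____XX_X
_X__X____
XXXXXX___  (repeats tick 1; period 7)
tick 9: _XXXX_X_X
tick 9 is _XXXX_X_X, still not uniform _

no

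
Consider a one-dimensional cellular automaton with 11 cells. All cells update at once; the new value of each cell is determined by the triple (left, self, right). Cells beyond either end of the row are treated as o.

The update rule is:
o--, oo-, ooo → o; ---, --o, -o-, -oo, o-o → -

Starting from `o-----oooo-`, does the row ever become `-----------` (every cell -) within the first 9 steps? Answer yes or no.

oo-----ooo-
ooo-----oo-
oooo-----o-
ooooo------
oooooo-----
ooooooo----
oooooooo---
ooooooooo--
oooooooooo-
step 9 is oooooooooo-, still not uniform -

no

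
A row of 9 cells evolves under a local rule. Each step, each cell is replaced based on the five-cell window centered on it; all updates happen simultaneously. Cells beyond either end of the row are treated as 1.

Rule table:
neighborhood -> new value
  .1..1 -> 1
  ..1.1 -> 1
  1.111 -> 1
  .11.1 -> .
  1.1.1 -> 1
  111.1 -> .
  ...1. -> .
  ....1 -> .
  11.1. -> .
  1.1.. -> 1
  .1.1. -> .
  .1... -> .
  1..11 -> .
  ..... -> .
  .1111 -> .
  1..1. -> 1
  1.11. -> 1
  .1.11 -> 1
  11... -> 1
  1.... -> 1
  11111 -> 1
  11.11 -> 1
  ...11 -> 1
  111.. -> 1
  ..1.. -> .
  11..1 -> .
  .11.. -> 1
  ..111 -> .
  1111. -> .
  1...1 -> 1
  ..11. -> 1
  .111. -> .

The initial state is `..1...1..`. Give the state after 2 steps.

step 1: .1..1..1.
step 2: .111.1111

.111.1111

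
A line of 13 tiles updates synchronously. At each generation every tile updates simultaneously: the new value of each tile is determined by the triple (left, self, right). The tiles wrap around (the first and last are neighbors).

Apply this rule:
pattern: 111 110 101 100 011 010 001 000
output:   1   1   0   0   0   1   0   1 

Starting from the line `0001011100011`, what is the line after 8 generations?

0101001101001
0101000101001
0101010101001
0101010101001  (fixed point — unchanged through generation 8)

0101010101001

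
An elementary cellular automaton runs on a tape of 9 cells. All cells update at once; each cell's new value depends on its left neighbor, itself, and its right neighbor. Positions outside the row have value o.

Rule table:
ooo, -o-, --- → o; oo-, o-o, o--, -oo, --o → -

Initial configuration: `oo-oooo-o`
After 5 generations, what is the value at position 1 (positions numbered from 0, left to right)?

o---oo---
--o----o-
--o-oo-o-
--o----o-  (repeats generation 2; period 2)
generation 5: --o-oo-o-
position 1 holds -

-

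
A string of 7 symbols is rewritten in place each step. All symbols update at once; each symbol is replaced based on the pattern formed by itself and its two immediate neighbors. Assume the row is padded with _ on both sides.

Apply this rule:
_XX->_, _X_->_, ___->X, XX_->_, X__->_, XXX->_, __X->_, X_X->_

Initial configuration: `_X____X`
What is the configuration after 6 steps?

XX____X

___XX__
XX____X
___XX__  (repeats step 1; period 2)
step 6: XX____X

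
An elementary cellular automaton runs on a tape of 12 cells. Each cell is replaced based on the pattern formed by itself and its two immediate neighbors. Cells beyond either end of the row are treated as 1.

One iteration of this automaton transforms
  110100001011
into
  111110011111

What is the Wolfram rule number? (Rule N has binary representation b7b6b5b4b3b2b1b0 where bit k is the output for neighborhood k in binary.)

position 0: 111 → 1  (bit 7 = 1)
position 1: 110 → 1  (bit 6 = 1)
position 2: 101 → 1  (bit 5 = 1)
position 4: 100 → 1  (bit 4 = 1)
position 10: 011 → 1  (bit 3 = 1)
position 3: 010 → 1  (bit 2 = 1)
position 7: 001 → 1  (bit 1 = 1)
position 5: 000 → 0  (bit 0 = 0)
bits b7..b0 = 11111110 = 254

254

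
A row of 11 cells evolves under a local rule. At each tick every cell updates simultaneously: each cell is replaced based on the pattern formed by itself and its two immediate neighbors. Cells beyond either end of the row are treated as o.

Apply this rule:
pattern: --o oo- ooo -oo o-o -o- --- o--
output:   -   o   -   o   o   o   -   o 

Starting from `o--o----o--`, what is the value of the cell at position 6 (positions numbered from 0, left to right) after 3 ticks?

tick 1: oo-oo---oo-
tick 2: -ooooo--ooo
tick 3: oo---oo-o--
position 6 holds o

o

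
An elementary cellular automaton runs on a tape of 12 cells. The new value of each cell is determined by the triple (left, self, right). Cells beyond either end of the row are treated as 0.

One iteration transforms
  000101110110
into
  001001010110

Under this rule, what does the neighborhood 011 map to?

1

At position 5 the neighborhood is 011; the next row has 1 there.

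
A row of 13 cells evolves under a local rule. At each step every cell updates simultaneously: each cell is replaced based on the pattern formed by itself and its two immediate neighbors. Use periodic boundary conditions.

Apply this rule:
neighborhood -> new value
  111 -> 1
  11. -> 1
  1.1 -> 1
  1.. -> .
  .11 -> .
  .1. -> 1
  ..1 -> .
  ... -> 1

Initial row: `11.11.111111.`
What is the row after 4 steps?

111.11.11.111

step 1: .11.11.111111
step 2: 1.11.11.11111
step 3: 11.11.11.1111
step 4: 111.11.11.111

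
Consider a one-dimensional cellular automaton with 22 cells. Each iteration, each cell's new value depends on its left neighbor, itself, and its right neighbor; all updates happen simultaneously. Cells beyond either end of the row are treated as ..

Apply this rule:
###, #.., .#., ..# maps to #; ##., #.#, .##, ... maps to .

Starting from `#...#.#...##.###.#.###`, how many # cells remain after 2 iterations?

11

iteration 1: ##.##.##.#....#..#..#.
iteration 2: .........##..#########
count of #: 11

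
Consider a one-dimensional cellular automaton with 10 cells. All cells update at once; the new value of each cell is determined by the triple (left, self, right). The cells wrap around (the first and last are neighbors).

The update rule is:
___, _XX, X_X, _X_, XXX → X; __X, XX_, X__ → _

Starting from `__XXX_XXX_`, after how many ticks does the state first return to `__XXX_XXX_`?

X_XX_XXX__
XXX_XXX___
XX_XXX__X_
X_XXX___XX
_XXX__X_XX
XXX___XXX_
XX__X_XX_X
X___XXX_XX
__X_XX_XXX
__XXX_XXX_

10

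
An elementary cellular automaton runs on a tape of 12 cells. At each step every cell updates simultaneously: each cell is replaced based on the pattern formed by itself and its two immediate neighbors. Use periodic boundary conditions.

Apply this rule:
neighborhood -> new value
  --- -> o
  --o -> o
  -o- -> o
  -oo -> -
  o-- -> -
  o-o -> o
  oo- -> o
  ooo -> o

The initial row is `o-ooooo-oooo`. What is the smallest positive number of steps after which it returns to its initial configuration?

6

step 1: oo-ooooo-ooo
step 2: ooo-ooooo-oo
step 3: oooo-ooooo-o
step 4: ooooo-ooooo-
step 5: -ooooo-ooooo
step 6: o-ooooo-oooo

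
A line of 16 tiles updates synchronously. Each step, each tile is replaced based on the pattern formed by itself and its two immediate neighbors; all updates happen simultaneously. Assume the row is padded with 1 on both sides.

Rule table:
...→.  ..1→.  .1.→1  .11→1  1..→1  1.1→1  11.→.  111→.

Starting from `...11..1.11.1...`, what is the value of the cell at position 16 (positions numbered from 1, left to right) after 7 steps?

step 1: 1..1.1.111.111..
step 2: .1.11111..11..1.
step 3: 1111....1.1.1.11
step 4: ....1...1111111.
step 5: 1...11..1......1
step 6: .1..1.1.11.....1
step 7: 111.11111.1....1
position 16 holds 1

1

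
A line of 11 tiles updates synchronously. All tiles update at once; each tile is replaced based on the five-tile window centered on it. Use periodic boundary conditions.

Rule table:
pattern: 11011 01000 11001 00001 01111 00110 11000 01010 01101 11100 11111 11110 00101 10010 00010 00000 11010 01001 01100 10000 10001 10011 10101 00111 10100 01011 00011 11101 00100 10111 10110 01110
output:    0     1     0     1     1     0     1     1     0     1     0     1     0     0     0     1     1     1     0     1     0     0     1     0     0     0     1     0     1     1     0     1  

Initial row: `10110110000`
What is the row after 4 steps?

11110110001

step 1: 00000001110
step 2: 11111110111
step 3: 00000100110
step 4: 11110110001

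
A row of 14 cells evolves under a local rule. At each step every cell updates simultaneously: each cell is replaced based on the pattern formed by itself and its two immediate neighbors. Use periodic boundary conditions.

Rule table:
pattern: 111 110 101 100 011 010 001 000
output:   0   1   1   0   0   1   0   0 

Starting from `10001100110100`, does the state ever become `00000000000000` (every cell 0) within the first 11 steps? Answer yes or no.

no

step 1: 10000100011100
step 2: 10000100000100
step 3: 10000100000100  (fixed point — unchanged through step 11)
step 11 is 10000100000100, still not uniform 0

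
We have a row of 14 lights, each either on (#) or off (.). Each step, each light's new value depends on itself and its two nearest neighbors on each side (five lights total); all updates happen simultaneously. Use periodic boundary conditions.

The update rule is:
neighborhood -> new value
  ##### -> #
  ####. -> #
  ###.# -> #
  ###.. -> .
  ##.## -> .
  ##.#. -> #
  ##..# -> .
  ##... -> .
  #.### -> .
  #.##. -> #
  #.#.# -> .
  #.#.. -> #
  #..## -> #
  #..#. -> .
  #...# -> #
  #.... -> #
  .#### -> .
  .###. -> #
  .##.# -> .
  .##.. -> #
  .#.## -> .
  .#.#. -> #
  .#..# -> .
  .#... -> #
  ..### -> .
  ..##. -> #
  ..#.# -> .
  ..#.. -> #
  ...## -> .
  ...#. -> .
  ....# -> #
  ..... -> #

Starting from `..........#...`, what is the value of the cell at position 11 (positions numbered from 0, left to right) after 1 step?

#

#########.####
position 11 holds #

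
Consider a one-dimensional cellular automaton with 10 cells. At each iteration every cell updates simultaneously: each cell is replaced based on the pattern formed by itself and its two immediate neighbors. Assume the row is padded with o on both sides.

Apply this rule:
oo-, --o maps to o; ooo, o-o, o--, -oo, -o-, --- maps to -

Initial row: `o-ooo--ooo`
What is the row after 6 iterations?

o---o-o---
o--o-----o
o-o-----o-
o------o--
o-----o--o
o----o--o-

o----o--o-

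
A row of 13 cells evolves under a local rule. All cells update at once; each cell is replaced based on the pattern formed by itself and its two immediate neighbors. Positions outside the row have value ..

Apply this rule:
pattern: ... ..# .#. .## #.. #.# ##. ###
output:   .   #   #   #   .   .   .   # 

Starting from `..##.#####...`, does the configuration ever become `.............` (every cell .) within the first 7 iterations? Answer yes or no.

no

.##..####....
##..####.....
#..####......
#.####.......
#.###........
#.##.........
#.#..........
iteration 7 is #.#.........., still not uniform .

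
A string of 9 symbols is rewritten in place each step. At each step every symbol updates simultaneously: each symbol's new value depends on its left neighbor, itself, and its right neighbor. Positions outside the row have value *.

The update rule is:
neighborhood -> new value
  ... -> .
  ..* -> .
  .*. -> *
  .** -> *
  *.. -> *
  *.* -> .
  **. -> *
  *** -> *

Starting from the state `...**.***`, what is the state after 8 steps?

**.**.***

*..**.***
**.**.***
**.**.***  (fixed point — unchanged through step 8)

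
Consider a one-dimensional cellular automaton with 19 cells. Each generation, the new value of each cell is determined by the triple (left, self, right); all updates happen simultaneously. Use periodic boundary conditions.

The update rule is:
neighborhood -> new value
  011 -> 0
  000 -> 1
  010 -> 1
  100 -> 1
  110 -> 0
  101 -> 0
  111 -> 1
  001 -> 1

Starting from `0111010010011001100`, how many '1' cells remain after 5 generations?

1010011111100110011
0011101111011001101
1101000110000110001
1001111001111001110
1110110110110110100
count of 1: 12

12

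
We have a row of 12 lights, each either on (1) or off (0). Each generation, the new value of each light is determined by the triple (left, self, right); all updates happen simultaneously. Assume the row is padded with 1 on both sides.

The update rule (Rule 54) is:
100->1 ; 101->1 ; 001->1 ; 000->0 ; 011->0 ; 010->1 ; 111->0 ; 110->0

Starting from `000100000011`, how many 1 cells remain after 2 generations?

6

101110000100
010001001111
count of 1: 6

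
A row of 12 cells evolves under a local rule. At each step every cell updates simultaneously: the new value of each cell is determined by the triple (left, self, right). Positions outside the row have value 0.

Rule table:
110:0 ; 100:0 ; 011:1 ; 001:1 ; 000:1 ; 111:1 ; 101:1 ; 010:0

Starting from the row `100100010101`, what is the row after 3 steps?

100110101001

001001101010
110011010100
100110101001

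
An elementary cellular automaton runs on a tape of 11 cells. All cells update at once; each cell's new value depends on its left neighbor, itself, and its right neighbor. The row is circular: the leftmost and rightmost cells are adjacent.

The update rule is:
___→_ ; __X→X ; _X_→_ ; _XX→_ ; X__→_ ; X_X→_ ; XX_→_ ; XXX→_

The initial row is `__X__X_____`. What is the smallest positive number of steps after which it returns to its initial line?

step 1: _X__X______
step 2: X__X_______
step 3: __X_______X
step 4: _X_______X_
step 5: X_______X__
step 6: _______X__X
step 7: ______X__X_
step 8: _____X__X__
step 9: ____X__X___
step 10: ___X__X____
step 11: __X__X_____

11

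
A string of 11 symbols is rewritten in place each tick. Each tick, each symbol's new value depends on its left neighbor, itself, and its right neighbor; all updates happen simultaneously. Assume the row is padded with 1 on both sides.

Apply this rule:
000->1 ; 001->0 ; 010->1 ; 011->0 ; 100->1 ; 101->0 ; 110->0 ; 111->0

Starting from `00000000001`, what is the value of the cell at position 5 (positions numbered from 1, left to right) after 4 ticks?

11111111100
00000000010
11111111010
00000000010
position 5 holds 0

0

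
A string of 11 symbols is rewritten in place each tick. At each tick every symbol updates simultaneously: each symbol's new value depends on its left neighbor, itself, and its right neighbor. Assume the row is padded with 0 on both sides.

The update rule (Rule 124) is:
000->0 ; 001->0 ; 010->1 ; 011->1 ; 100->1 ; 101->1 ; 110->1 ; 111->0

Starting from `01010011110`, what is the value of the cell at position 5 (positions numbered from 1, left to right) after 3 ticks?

tick 1: 01111010011
tick 2: 01001111011
tick 3: 01101001111
position 5 holds 1

1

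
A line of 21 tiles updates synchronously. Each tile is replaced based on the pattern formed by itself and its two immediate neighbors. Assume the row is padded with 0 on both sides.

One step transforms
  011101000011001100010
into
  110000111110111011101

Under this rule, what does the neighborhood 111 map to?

At position 2 the neighborhood is 111; the next row has 0 there.

0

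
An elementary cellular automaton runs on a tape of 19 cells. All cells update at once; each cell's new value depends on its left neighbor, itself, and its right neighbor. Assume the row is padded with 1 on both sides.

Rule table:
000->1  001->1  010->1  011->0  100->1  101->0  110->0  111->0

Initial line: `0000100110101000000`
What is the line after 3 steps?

1111111000011111111

step 1: 1111111000101111111
step 2: 0000000111100000000
step 3: 1111111000011111111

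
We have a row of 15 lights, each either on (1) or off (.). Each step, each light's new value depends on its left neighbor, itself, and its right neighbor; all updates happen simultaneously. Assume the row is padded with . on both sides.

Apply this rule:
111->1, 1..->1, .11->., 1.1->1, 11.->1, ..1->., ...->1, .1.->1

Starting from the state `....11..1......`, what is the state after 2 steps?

.111..11.111111

111..11.1111111
.111..11.111111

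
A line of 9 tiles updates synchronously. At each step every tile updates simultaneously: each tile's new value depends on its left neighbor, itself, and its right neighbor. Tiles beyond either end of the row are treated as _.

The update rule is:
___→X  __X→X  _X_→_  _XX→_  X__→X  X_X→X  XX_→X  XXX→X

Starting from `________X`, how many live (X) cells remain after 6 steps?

6

XXXXXXXX_
_XXXXXXXX
X_XXXXXXX
_X_XXXXXX
X_X_XXXXX
_X_X_XXXX
count of X: 6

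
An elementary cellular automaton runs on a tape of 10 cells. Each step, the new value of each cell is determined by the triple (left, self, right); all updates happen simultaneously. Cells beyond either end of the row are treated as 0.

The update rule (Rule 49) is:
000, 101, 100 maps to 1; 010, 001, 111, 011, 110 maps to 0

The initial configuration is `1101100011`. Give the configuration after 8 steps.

0010011000
1001000111
0100110000
0010001111
1001100000
0100011111
0011000000
1000111111

1000111111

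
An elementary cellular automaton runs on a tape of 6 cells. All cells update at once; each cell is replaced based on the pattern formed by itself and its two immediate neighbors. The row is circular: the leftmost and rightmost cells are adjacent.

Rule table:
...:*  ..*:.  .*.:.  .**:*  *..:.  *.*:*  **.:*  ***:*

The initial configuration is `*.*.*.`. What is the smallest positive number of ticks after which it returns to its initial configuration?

2

tick 1: .*.*.*
tick 2: *.*.*.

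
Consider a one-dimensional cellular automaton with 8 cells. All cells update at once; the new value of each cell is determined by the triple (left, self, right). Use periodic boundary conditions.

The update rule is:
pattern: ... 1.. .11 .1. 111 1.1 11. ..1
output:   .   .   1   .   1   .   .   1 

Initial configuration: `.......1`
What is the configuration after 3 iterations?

....1...

iteration 1: ......1.
iteration 2: .....1..
iteration 3: ....1...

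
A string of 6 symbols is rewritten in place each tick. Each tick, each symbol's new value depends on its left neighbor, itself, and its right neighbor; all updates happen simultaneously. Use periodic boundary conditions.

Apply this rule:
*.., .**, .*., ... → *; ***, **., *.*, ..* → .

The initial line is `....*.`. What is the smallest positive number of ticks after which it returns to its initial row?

2

***.**
....*.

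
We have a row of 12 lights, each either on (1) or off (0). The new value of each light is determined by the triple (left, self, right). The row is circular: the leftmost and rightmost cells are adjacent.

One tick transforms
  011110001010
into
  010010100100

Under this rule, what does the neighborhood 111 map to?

At position 2 the neighborhood is 111; the next row has 0 there.

0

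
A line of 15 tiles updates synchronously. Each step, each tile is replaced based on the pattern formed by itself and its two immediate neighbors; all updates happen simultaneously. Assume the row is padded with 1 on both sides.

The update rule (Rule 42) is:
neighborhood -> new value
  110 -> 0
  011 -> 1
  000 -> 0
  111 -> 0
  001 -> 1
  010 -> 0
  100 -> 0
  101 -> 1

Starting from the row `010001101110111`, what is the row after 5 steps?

100011011001100
000110110011001
001101100110011
011011001100110
110110011001101

110110011001101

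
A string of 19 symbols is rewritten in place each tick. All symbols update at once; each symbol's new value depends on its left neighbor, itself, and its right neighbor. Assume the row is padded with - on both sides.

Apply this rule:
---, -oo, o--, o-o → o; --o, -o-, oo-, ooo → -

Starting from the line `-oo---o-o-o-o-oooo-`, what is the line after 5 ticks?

--o-o-o-o-o-oo-oo-o

-o-oo--o-o-o-oo---o
--oo-o--o-o-oo-oo--
o-o-o-o--o-oo-oo-oo
-o-o-o-o--oo-oo-oo-
--o-o-o-o-o-oo-oo-o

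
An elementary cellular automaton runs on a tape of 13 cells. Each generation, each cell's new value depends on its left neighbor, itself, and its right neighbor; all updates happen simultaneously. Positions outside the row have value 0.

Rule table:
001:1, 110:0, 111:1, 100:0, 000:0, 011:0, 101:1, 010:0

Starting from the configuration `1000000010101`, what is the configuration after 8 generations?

1010100000000

0000000101010
0000001010100
0000010101000
0000101010000
0001010100000
0010101000000
0101010000000
1010100000000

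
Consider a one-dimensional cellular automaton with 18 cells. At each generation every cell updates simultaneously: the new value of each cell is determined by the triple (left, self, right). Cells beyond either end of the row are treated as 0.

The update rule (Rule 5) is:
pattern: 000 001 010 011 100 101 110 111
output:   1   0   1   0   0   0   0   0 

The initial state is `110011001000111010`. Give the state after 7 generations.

000000001010000010

000000001010000010
111111101010111010
000000001010000010  (repeats generation 1; period 2)
generation 7: 000000001010000010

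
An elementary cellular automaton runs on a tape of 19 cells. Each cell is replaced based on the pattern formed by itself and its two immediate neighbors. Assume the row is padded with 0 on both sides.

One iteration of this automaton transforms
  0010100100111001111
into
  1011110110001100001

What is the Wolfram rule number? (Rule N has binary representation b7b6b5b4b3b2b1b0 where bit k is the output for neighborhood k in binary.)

position 11: 111 → 0  (bit 7 = 0)
position 12: 110 → 1  (bit 6 = 1)
position 3: 101 → 1  (bit 5 = 1)
position 5: 100 → 1  (bit 4 = 1)
position 10: 011 → 0  (bit 3 = 0)
position 2: 010 → 1  (bit 2 = 1)
position 1: 001 → 0  (bit 1 = 0)
position 0: 000 → 1  (bit 0 = 1)
bits b7..b0 = 01110101 = 117

117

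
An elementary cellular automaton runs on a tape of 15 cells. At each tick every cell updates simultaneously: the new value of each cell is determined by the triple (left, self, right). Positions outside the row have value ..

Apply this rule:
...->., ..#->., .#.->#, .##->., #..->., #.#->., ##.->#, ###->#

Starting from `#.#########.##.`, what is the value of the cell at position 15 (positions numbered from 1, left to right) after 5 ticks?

.

#..########..#.
#...#######..#.
#....######..#.
#.....#####..#.
#......####..#.
position 15 holds .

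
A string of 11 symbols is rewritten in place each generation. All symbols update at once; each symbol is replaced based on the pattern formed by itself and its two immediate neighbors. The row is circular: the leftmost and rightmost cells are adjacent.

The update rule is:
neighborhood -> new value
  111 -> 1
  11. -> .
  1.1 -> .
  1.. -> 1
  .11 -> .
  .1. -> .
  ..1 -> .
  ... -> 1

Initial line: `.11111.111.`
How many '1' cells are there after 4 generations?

generation 1: ..111...1.1
generation 2: 1..1.11....
generation 3: .1.....111.
generation 4: ..1111..1.1
count of 1: 6

6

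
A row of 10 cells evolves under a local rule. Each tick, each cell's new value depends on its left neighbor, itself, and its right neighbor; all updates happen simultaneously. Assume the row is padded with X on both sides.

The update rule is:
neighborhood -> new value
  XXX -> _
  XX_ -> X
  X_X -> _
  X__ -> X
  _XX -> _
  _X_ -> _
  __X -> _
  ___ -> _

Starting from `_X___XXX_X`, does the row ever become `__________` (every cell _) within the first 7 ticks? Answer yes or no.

tick 1: __X____X__
tick 2: X__X____X_
tick 3: XX__X_____
tick 4: _XX__X____
tick 5: __XX__X___
tick 6: X__XX__X__
tick 7: XX__XX__X_
tick 7 is XX__XX__X_, still not uniform _

no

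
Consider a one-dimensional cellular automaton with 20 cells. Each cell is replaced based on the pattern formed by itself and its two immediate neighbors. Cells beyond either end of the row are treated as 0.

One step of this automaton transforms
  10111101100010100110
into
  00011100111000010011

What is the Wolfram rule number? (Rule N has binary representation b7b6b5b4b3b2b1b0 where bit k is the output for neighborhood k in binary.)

position 3: 111 → 1  (bit 7 = 1)
position 5: 110 → 1  (bit 6 = 1)
position 1: 101 → 0  (bit 5 = 0)
position 9: 100 → 1  (bit 4 = 1)
position 2: 011 → 0  (bit 3 = 0)
position 0: 010 → 0  (bit 2 = 0)
position 11: 001 → 0  (bit 1 = 0)
position 10: 000 → 1  (bit 0 = 1)
bits b7..b0 = 11010001 = 209

209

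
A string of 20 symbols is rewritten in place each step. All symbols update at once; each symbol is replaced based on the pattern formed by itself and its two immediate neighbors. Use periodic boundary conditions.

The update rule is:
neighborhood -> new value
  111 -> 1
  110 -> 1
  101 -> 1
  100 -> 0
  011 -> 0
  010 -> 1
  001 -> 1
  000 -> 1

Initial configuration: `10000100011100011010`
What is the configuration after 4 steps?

11110111101101101101

10111101101101101111
11011110110110110111
11101111011011011011
11110111101101101101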